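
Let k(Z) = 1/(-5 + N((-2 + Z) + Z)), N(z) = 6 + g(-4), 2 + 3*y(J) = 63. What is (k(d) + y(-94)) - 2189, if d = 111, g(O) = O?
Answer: -2169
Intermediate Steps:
y(J) = 61/3 (y(J) = -⅔ + (⅓)*63 = -⅔ + 21 = 61/3)
N(z) = 2 (N(z) = 6 - 4 = 2)
k(Z) = -⅓ (k(Z) = 1/(-5 + 2) = 1/(-3) = -⅓)
(k(d) + y(-94)) - 2189 = (-⅓ + 61/3) - 2189 = 20 - 2189 = -2169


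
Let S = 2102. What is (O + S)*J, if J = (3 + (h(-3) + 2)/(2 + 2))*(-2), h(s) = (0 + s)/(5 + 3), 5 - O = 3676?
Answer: 171021/16 ≈ 10689.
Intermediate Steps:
O = -3671 (O = 5 - 1*3676 = 5 - 3676 = -3671)
h(s) = s/8
J = -109/16 (J = (3 + ((1/8)*(-3) + 2)/(2 + 2))*(-2) = (3 + (-3/8 + 2)/4)*(-2) = (3 + (13/8)*(1/4))*(-2) = (3 + 13/32)*(-2) = (109/32)*(-2) = -109/16 ≈ -6.8125)
(O + S)*J = (-3671 + 2102)*(-109/16) = -1569*(-109/16) = 171021/16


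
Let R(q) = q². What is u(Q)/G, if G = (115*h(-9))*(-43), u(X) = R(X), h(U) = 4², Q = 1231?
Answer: -1515361/79120 ≈ -19.153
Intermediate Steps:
h(U) = 16
u(X) = X²
G = -79120 (G = (115*16)*(-43) = 1840*(-43) = -79120)
u(Q)/G = 1231²/(-79120) = 1515361*(-1/79120) = -1515361/79120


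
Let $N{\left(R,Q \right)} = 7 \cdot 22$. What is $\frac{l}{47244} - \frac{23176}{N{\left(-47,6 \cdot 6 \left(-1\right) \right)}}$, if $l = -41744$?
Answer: $- \frac{137669440}{909447} \approx -151.38$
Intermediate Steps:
$N{\left(R,Q \right)} = 154$
$\frac{l}{47244} - \frac{23176}{N{\left(-47,6 \cdot 6 \left(-1\right) \right)}} = - \frac{41744}{47244} - \frac{23176}{154} = \left(-41744\right) \frac{1}{47244} - \frac{11588}{77} = - \frac{10436}{11811} - \frac{11588}{77} = - \frac{137669440}{909447}$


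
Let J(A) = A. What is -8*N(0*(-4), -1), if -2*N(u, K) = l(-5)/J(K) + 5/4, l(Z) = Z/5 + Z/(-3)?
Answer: 7/3 ≈ 2.3333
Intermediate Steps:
l(Z) = -2*Z/15 (l(Z) = Z*(⅕) + Z*(-⅓) = Z/5 - Z/3 = -2*Z/15)
N(u, K) = -5/8 - 1/(3*K) (N(u, K) = -((-2/15*(-5))/K + 5/4)/2 = -(2/(3*K) + 5*(¼))/2 = -(2/(3*K) + 5/4)/2 = -(5/4 + 2/(3*K))/2 = -5/8 - 1/(3*K))
-8*N(0*(-4), -1) = -(-8 - 15*(-1))/(3*(-1)) = -(-1)*(-8 + 15)/3 = -(-1)*7/3 = -8*(-7/24) = 7/3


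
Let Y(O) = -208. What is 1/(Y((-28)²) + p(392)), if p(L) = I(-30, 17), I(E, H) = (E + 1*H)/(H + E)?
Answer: -1/207 ≈ -0.0048309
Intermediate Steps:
I(E, H) = 1 (I(E, H) = (E + H)/(E + H) = 1)
p(L) = 1
1/(Y((-28)²) + p(392)) = 1/(-208 + 1) = 1/(-207) = -1/207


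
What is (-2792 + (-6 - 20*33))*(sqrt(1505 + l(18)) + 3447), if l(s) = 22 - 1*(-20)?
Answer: -11919726 - 3458*sqrt(1547) ≈ -1.2056e+7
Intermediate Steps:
l(s) = 42 (l(s) = 22 + 20 = 42)
(-2792 + (-6 - 20*33))*(sqrt(1505 + l(18)) + 3447) = (-2792 + (-6 - 20*33))*(sqrt(1505 + 42) + 3447) = (-2792 + (-6 - 660))*(sqrt(1547) + 3447) = (-2792 - 666)*(3447 + sqrt(1547)) = -3458*(3447 + sqrt(1547)) = -11919726 - 3458*sqrt(1547)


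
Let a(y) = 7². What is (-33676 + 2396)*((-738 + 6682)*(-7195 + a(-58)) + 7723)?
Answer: 1328402199280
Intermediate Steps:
a(y) = 49
(-33676 + 2396)*((-738 + 6682)*(-7195 + a(-58)) + 7723) = (-33676 + 2396)*((-738 + 6682)*(-7195 + 49) + 7723) = -31280*(5944*(-7146) + 7723) = -31280*(-42475824 + 7723) = -31280*(-42468101) = 1328402199280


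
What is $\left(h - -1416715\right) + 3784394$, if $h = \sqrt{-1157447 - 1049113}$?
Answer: $5201109 + 4 i \sqrt{137910} \approx 5.2011 \cdot 10^{6} + 1485.4 i$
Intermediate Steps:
$h = 4 i \sqrt{137910}$ ($h = \sqrt{-2206560} = 4 i \sqrt{137910} \approx 1485.4 i$)
$\left(h - -1416715\right) + 3784394 = \left(4 i \sqrt{137910} - -1416715\right) + 3784394 = \left(4 i \sqrt{137910} + 1416715\right) + 3784394 = \left(1416715 + 4 i \sqrt{137910}\right) + 3784394 = 5201109 + 4 i \sqrt{137910}$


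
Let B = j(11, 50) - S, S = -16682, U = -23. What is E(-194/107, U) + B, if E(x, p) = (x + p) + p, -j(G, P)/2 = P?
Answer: 1769158/107 ≈ 16534.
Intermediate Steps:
j(G, P) = -2*P
E(x, p) = x + 2*p (E(x, p) = (p + x) + p = x + 2*p)
B = 16582 (B = -2*50 - 1*(-16682) = -100 + 16682 = 16582)
E(-194/107, U) + B = (-194/107 + 2*(-23)) + 16582 = (-194*1/107 - 46) + 16582 = (-194/107 - 46) + 16582 = -5116/107 + 16582 = 1769158/107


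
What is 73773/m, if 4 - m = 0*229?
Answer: 73773/4 ≈ 18443.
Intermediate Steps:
m = 4 (m = 4 - 0*229 = 4 - 1*0 = 4 + 0 = 4)
73773/m = 73773/4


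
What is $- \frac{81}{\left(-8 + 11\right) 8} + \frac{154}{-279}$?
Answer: $- \frac{8765}{2232} \approx -3.927$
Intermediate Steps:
$- \frac{81}{\left(-8 + 11\right) 8} + \frac{154}{-279} = - \frac{81}{3 \cdot 8} + 154 \left(- \frac{1}{279}\right) = - \frac{81}{24} - \frac{154}{279} = \left(-81\right) \frac{1}{24} - \frac{154}{279} = - \frac{27}{8} - \frac{154}{279} = - \frac{8765}{2232}$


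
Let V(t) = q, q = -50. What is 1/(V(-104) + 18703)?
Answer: 1/18653 ≈ 5.3611e-5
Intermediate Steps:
V(t) = -50
1/(V(-104) + 18703) = 1/(-50 + 18703) = 1/18653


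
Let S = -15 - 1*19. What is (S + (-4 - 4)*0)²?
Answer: 1156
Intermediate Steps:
S = -34 (S = -15 - 19 = -34)
(S + (-4 - 4)*0)² = (-34 + (-4 - 4)*0)² = (-34 - 8*0)² = (-34 + 0)² = (-34)² = 1156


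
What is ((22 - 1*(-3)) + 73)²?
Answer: 9604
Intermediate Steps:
((22 - 1*(-3)) + 73)² = ((22 + 3) + 73)² = (25 + 73)² = 98² = 9604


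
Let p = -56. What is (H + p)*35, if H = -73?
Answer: -4515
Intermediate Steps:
(H + p)*35 = (-73 - 56)*35 = -129*35 = -4515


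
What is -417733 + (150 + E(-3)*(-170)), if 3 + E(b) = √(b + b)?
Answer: -417073 - 170*I*√6 ≈ -4.1707e+5 - 416.41*I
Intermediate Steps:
E(b) = -3 + √2*√b (E(b) = -3 + √(b + b) = -3 + √(2*b) = -3 + √2*√b)
-417733 + (150 + E(-3)*(-170)) = -417733 + (150 + (-3 + √2*√(-3))*(-170)) = -417733 + (150 + (-3 + √2*(I*√3))*(-170)) = -417733 + (150 + (-3 + I*√6)*(-170)) = -417733 + (150 + (510 - 170*I*√6)) = -417733 + (660 - 170*I*√6) = -417073 - 170*I*√6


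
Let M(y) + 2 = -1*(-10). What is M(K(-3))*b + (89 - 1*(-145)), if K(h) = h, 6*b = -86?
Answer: 358/3 ≈ 119.33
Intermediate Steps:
b = -43/3 (b = (1/6)*(-86) = -43/3 ≈ -14.333)
M(y) = 8 (M(y) = -2 - 1*(-10) = -2 + 10 = 8)
M(K(-3))*b + (89 - 1*(-145)) = 8*(-43/3) + (89 - 1*(-145)) = -344/3 + (89 + 145) = -344/3 + 234 = 358/3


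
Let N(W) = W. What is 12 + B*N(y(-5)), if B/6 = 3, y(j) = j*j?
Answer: 462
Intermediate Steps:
y(j) = j²
B = 18 (B = 6*3 = 18)
12 + B*N(y(-5)) = 12 + 18*(-5)² = 12 + 18*25 = 12 + 450 = 462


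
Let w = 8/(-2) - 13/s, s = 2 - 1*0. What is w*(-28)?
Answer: 294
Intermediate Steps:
s = 2 (s = 2 + 0 = 2)
w = -21/2 (w = 8/(-2) - 13/2 = 8*(-½) - 13*½ = -4 - 13/2 = -21/2 ≈ -10.500)
w*(-28) = -21/2*(-28) = 294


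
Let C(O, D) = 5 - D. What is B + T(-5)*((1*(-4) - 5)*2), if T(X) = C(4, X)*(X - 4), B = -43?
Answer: 1577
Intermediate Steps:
T(X) = (-4 + X)*(5 - X) (T(X) = (5 - X)*(X - 4) = (5 - X)*(-4 + X) = (-4 + X)*(5 - X))
B + T(-5)*((1*(-4) - 5)*2) = -43 + (-(-5 - 5)*(-4 - 5))*((1*(-4) - 5)*2) = -43 + (-1*(-10)*(-9))*((-4 - 5)*2) = -43 - (-810)*2 = -43 - 90*(-18) = -43 + 1620 = 1577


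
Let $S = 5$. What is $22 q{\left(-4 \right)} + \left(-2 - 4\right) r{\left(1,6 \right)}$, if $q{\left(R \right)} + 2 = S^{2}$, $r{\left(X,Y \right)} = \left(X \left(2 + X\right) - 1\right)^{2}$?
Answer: $482$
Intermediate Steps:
$r{\left(X,Y \right)} = \left(-1 + X \left(2 + X\right)\right)^{2}$
$q{\left(R \right)} = 23$ ($q{\left(R \right)} = -2 + 5^{2} = -2 + 25 = 23$)
$22 q{\left(-4 \right)} + \left(-2 - 4\right) r{\left(1,6 \right)} = 22 \cdot 23 + \left(-2 - 4\right) \left(-1 + 1^{2} + 2 \cdot 1\right)^{2} = 506 - 6 \left(-1 + 1 + 2\right)^{2} = 506 - 6 \cdot 2^{2} = 506 - 24 = 482$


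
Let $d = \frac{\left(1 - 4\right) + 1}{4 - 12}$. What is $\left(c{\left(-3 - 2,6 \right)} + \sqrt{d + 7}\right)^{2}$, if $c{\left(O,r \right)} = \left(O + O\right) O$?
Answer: $\frac{\left(100 + \sqrt{29}\right)^{2}}{4} \approx 2776.5$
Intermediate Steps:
$d = \frac{1}{4}$ ($d = \frac{\left(1 - 4\right) + 1}{-8} = \left(-3 + 1\right) \left(- \frac{1}{8}\right) = \left(-2\right) \left(- \frac{1}{8}\right) = \frac{1}{4} \approx 0.25$)
$c{\left(O,r \right)} = 2 O^{2}$ ($c{\left(O,r \right)} = 2 O O = 2 O^{2}$)
$\left(c{\left(-3 - 2,6 \right)} + \sqrt{d + 7}\right)^{2} = \left(2 \left(-3 - 2\right)^{2} + \sqrt{\frac{1}{4} + 7}\right)^{2} = \left(2 \left(-3 - 2\right)^{2} + \sqrt{\frac{29}{4}}\right)^{2} = \left(2 \left(-5\right)^{2} + \frac{\sqrt{29}}{2}\right)^{2} = \left(2 \cdot 25 + \frac{\sqrt{29}}{2}\right)^{2} = \left(50 + \frac{\sqrt{29}}{2}\right)^{2}$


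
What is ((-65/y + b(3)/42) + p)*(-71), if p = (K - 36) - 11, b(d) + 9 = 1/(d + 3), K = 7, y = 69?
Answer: 16934849/5796 ≈ 2921.8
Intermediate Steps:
b(d) = -9 + 1/(3 + d) (b(d) = -9 + 1/(d + 3) = -9 + 1/(3 + d))
p = -40 (p = (7 - 36) - 11 = -29 - 11 = -40)
((-65/y + b(3)/42) + p)*(-71) = ((-65/69 + ((-26 - 9*3)/(3 + 3))/42) - 40)*(-71) = ((-65*1/69 + ((-26 - 27)/6)*(1/42)) - 40)*(-71) = ((-65/69 + ((⅙)*(-53))*(1/42)) - 40)*(-71) = ((-65/69 - 53/6*1/42) - 40)*(-71) = ((-65/69 - 53/252) - 40)*(-71) = (-6679/5796 - 40)*(-71) = -238519/5796*(-71) = 16934849/5796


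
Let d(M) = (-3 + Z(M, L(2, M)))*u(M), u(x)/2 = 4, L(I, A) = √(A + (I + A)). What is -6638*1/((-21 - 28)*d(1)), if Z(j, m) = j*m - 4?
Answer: -3319/980 ≈ -3.3867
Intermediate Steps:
L(I, A) = √(I + 2*A) (L(I, A) = √(A + (A + I)) = √(I + 2*A))
u(x) = 8 (u(x) = 2*4 = 8)
Z(j, m) = -4 + j*m
d(M) = -56 + 8*M*√(2 + 2*M) (d(M) = (-3 + (-4 + M*√(2 + 2*M)))*8 = (-7 + M*√(2 + 2*M))*8 = -56 + 8*M*√(2 + 2*M))
-6638*1/((-21 - 28)*d(1)) = -6638*1/((-56 + 8*1*√(2 + 2*1))*(-21 - 28)) = -6638*(-1/(49*(-56 + 8*1*√(2 + 2)))) = -6638*(-1/(49*(-56 + 8*1*√4))) = -6638*(-1/(49*(-56 + 8*1*2))) = -6638*(-1/(49*(-56 + 16))) = -6638/((-40*(-49))) = -6638/1960 = -6638*1/1960 = -3319/980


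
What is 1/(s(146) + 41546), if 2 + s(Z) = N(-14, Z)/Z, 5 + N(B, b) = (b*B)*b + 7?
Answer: 73/2883501 ≈ 2.5316e-5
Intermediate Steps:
N(B, b) = 2 + B*b**2 (N(B, b) = -5 + ((b*B)*b + 7) = -5 + ((B*b)*b + 7) = -5 + (B*b**2 + 7) = -5 + (7 + B*b**2) = 2 + B*b**2)
s(Z) = -2 + (2 - 14*Z**2)/Z
1/(s(146) + 41546) = 1/((-2 - 14*146 + 2/146) + 41546) = 1/((-2 - 2044 + 2*(1/146)) + 41546) = 1/((-2 - 2044 + 1/73) + 41546) = 1/(-149357/73 + 41546) = 1/(2883501/73) = 73/2883501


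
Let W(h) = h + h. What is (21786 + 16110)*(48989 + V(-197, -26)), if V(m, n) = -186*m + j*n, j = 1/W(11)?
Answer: 35695303488/11 ≈ 3.2450e+9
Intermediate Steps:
W(h) = 2*h
j = 1/22 (j = 1/(2*11) = 1/22 ≈ 0.045455)
V(m, n) = -186*m + n/22
(21786 + 16110)*(48989 + V(-197, -26)) = (21786 + 16110)*(48989 + (-186*(-197) + (1/22)*(-26))) = 37896*(48989 + (36642 - 13/11)) = 37896*(48989 + 403049/11) = 37896*(941928/11) = 35695303488/11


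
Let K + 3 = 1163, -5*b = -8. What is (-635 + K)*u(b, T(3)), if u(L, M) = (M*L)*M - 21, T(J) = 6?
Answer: 19215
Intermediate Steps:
b = 8/5 (b = -⅕*(-8) = 8/5 ≈ 1.6000)
K = 1160 (K = -3 + 1163 = 1160)
u(L, M) = -21 + L*M² (u(L, M) = (L*M)*M - 21 = L*M² - 21 = -21 + L*M²)
(-635 + K)*u(b, T(3)) = (-635 + 1160)*(-21 + (8/5)*6²) = 525*(-21 + (8/5)*36) = 525*(-21 + 288/5) = 525*(183/5) = 19215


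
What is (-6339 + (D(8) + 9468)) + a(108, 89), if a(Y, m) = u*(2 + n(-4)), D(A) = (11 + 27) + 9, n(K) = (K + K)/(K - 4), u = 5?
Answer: 3191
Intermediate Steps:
n(K) = 2*K/(-4 + K) (n(K) = (2*K)/(-4 + K) = 2*K/(-4 + K))
D(A) = 47 (D(A) = 38 + 9 = 47)
a(Y, m) = 15 (a(Y, m) = 5*(2 + 2*(-4)/(-4 - 4)) = 5*(2 + 2*(-4)/(-8)) = 5*(2 + 2*(-4)*(-1/8)) = 5*(2 + 1) = 5*3 = 15)
(-6339 + (D(8) + 9468)) + a(108, 89) = (-6339 + (47 + 9468)) + 15 = (-6339 + 9515) + 15 = 3176 + 15 = 3191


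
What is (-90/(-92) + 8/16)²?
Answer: 1156/529 ≈ 2.1853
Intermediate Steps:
(-90/(-92) + 8/16)² = (-90*(-1/92) + 8*(1/16))² = (45/46 + ½)² = (34/23)² = 1156/529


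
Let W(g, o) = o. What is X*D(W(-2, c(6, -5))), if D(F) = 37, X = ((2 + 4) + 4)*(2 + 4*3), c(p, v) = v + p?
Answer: 5180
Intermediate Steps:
c(p, v) = p + v
X = 140 (X = (6 + 4)*(2 + 12) = 10*14 = 140)
X*D(W(-2, c(6, -5))) = 140*37 = 5180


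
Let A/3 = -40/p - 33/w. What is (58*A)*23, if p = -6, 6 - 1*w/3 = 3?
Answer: 12006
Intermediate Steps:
w = 9 (w = 18 - 3*3 = 18 - 9 = 9)
A = 9 (A = 3*(-40/(-6) - 33/9) = 3*(-40*(-⅙) - 33*⅑) = 3*(20/3 - 11/3) = 3*3 = 9)
(58*A)*23 = (58*9)*23 = 522*23 = 12006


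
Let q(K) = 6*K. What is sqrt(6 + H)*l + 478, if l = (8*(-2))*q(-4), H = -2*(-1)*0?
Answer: 478 + 384*sqrt(6) ≈ 1418.6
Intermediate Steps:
H = 0 (H = 2*0 = 0)
l = 384 (l = (8*(-2))*(6*(-4)) = -16*(-24) = 384)
sqrt(6 + H)*l + 478 = sqrt(6 + 0)*384 + 478 = sqrt(6)*384 + 478 = 384*sqrt(6) + 478 = 478 + 384*sqrt(6)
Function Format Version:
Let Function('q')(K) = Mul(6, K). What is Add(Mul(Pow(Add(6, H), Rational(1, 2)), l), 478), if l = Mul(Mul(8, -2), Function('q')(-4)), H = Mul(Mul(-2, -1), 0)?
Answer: Add(478, Mul(384, Pow(6, Rational(1, 2)))) ≈ 1418.6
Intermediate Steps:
H = 0 (H = Mul(2, 0) = 0)
l = 384 (l = Mul(Mul(8, -2), Mul(6, -4)) = Mul(-16, -24) = 384)
Add(Mul(Pow(Add(6, H), Rational(1, 2)), l), 478) = Add(Mul(Pow(Add(6, 0), Rational(1, 2)), 384), 478) = Add(Mul(Pow(6, Rational(1, 2)), 384), 478) = Add(Mul(384, Pow(6, Rational(1, 2))), 478) = Add(478, Mul(384, Pow(6, Rational(1, 2))))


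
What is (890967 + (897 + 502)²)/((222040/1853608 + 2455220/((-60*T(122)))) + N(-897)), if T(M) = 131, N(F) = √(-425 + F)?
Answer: -3687039709657944217733352/409696782953345949647 - 11808004884470197984116*I*√1322/409696782953345949647 ≈ -8999.4 - 1047.9*I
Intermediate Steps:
(890967 + (897 + 502)²)/((222040/1853608 + 2455220/((-60*T(122)))) + N(-897)) = (890967 + (897 + 502)²)/((222040/1853608 + 2455220/((-60*131))) + √(-425 - 897)) = (890967 + 1399²)/((222040*(1/1853608) + 2455220/(-7860)) + √(-1322)) = (890967 + 1957201)/((27755/231701 + 2455220*(-1/7860)) + I*√1322) = 2848168/((27755/231701 - 122761/393) + I*√1322) = 2848168/(-28432938746/91058493 + I*√1322)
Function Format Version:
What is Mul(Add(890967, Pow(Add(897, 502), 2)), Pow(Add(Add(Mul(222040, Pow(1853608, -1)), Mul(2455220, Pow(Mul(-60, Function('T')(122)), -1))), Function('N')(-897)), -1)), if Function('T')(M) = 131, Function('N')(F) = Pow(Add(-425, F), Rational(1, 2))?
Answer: Add(Rational(-3687039709657944217733352, 409696782953345949647), Mul(Rational(-11808004884470197984116, 409696782953345949647), I, Pow(1322, Rational(1, 2)))) ≈ Add(-8999.4, Mul(-1047.9, I))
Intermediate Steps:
Mul(Add(890967, Pow(Add(897, 502), 2)), Pow(Add(Add(Mul(222040, Pow(1853608, -1)), Mul(2455220, Pow(Mul(-60, Function('T')(122)), -1))), Function('N')(-897)), -1)) = Mul(Add(890967, Pow(Add(897, 502), 2)), Pow(Add(Add(Mul(222040, Pow(1853608, -1)), Mul(2455220, Pow(Mul(-60, 131), -1))), Pow(Add(-425, -897), Rational(1, 2))), -1)) = Mul(Add(890967, Pow(1399, 2)), Pow(Add(Add(Mul(222040, Rational(1, 1853608)), Mul(2455220, Pow(-7860, -1))), Pow(-1322, Rational(1, 2))), -1)) = Mul(Add(890967, 1957201), Pow(Add(Add(Rational(27755, 231701), Mul(2455220, Rational(-1, 7860))), Mul(I, Pow(1322, Rational(1, 2)))), -1)) = Mul(2848168, Pow(Add(Add(Rational(27755, 231701), Rational(-122761, 393)), Mul(I, Pow(1322, Rational(1, 2)))), -1)) = Mul(2848168, Pow(Add(Rational(-28432938746, 91058493), Mul(I, Pow(1322, Rational(1, 2)))), -1))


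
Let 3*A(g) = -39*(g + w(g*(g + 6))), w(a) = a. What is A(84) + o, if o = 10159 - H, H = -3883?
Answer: -85330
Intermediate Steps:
A(g) = -13*g - 13*g*(6 + g) (A(g) = (-39*(g + g*(g + 6)))/3 = (-39*(g + g*(6 + g)))/3 = (-39*g - 39*g*(6 + g))/3 = -13*g - 13*g*(6 + g))
o = 14042 (o = 10159 - 1*(-3883) = 10159 + 3883 = 14042)
A(84) + o = 13*84*(-7 - 1*84) + 14042 = 13*84*(-7 - 84) + 14042 = 13*84*(-91) + 14042 = -99372 + 14042 = -85330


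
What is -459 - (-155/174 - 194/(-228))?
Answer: -252887/551 ≈ -458.96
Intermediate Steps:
-459 - (-155/174 - 194/(-228)) = -459 - (-155*1/174 - 194*(-1/228)) = -459 - (-155/174 + 97/114) = -459 - 1*(-22/551) = -459 + 22/551 = -252887/551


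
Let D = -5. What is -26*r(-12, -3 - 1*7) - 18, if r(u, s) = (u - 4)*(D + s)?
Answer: -6258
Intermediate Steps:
r(u, s) = (-5 + s)*(-4 + u) (r(u, s) = (u - 4)*(-5 + s) = (-4 + u)*(-5 + s) = (-5 + s)*(-4 + u))
-26*r(-12, -3 - 1*7) - 18 = -26*(20 - 5*(-12) - 4*(-3 - 1*7) + (-3 - 1*7)*(-12)) - 18 = -26*(20 + 60 - 4*(-3 - 7) + (-3 - 7)*(-12)) - 18 = -26*(20 + 60 - 4*(-10) - 10*(-12)) - 18 = -26*(20 + 60 + 40 + 120) - 18 = -26*240 - 18 = -6240 - 18 = -6258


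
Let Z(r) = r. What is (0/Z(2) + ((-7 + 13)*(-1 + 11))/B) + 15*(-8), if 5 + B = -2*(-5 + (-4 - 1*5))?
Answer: -2700/23 ≈ -117.39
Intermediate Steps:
B = 23 (B = -5 - 2*(-5 + (-4 - 1*5)) = -5 - 2*(-5 + (-4 - 5)) = -5 - 2*(-5 - 9) = -5 - 2*(-14) = -5 + 28 = 23)
(0/Z(2) + ((-7 + 13)*(-1 + 11))/B) + 15*(-8) = (0/2 + ((-7 + 13)*(-1 + 11))/23) + 15*(-8) = (0*(1/2) + (6*10)*(1/23)) - 120 = (0 + 60*(1/23)) - 120 = (0 + 60/23) - 120 = 60/23 - 120 = -2700/23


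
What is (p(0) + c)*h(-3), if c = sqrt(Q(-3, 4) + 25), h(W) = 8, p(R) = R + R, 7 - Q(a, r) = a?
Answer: 8*sqrt(35) ≈ 47.329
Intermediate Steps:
Q(a, r) = 7 - a
p(R) = 2*R
c = sqrt(35) (c = sqrt((7 - 1*(-3)) + 25) = sqrt((7 + 3) + 25) = sqrt(10 + 25) = sqrt(35) ≈ 5.9161)
(p(0) + c)*h(-3) = (2*0 + sqrt(35))*8 = (0 + sqrt(35))*8 = sqrt(35)*8 = 8*sqrt(35)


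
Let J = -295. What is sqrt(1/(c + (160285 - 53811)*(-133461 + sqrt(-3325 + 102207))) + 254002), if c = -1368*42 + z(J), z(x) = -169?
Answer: sqrt(3609415191674277 - 189312262636*sqrt(2018))/sqrt(14210184139 - 745318*sqrt(2018)) ≈ 503.99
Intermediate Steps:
c = -57625 (c = -1368*42 - 169 = -57456 - 169 = -57625)
sqrt(1/(c + (160285 - 53811)*(-133461 + sqrt(-3325 + 102207))) + 254002) = sqrt(1/(-57625 + (160285 - 53811)*(-133461 + sqrt(-3325 + 102207))) + 254002) = sqrt(1/(-57625 + 106474*(-133461 + sqrt(98882))) + 254002) = sqrt(1/(-57625 + 106474*(-133461 + 7*sqrt(2018))) + 254002) = sqrt(1/(-57625 + (-14210126514 + 745318*sqrt(2018))) + 254002) = sqrt(1/(-14210184139 + 745318*sqrt(2018)) + 254002) = sqrt(254002 + 1/(-14210184139 + 745318*sqrt(2018)))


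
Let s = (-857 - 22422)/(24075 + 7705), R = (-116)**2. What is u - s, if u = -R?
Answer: -427608401/31780 ≈ -13455.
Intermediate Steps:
R = 13456
s = -23279/31780 ≈ -0.73250
u = -13456 (u = -1*13456 = -13456)
u - s = -13456 - 1*(-23279/31780) = -13456 + 23279/31780 = -427608401/31780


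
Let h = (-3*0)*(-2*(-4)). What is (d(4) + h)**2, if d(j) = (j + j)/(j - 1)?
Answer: 64/9 ≈ 7.1111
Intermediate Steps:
h = 0 (h = 0*8 = 0)
d(j) = 2*j/(-1 + j) (d(j) = (2*j)/(-1 + j) = 2*j/(-1 + j))
(d(4) + h)**2 = (2*4/(-1 + 4) + 0)**2 = (2*4/3 + 0)**2 = (2*4*(1/3) + 0)**2 = (8/3 + 0)**2 = (8/3)**2 = 64/9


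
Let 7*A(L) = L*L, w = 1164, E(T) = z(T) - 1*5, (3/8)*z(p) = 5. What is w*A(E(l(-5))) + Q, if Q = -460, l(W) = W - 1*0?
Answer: 232840/21 ≈ 11088.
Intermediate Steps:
l(W) = W (l(W) = W + 0 = W)
z(p) = 40/3 (z(p) = (8/3)*5 = 40/3)
E(T) = 25/3 (E(T) = 40/3 - 1*5 = 40/3 - 5 = 25/3)
A(L) = L²/7 (A(L) = (L*L)/7 = L²/7)
w*A(E(l(-5))) + Q = 1164*((25/3)²/7) - 460 = 1164*((⅐)*(625/9)) - 460 = 1164*(625/63) - 460 = 242500/21 - 460 = 232840/21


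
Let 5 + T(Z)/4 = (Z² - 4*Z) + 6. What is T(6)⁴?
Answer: 7311616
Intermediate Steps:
T(Z) = 4 - 16*Z + 4*Z² (T(Z) = -20 + 4*((Z² - 4*Z) + 6) = -20 + 4*(6 + Z² - 4*Z) = -20 + (24 - 16*Z + 4*Z²) = 4 - 16*Z + 4*Z²)
T(6)⁴ = (4 - 16*6 + 4*6²)⁴ = (4 - 96 + 4*36)⁴ = (4 - 96 + 144)⁴ = 52⁴ = 7311616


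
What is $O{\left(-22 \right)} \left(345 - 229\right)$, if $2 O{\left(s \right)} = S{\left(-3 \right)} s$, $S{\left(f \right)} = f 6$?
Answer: $22968$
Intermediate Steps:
$S{\left(f \right)} = 6 f$
$O{\left(s \right)} = - 9 s$ ($O{\left(s \right)} = \frac{6 \left(-3\right) s}{2} = \frac{\left(-18\right) s}{2} = - 9 s$)
$O{\left(-22 \right)} \left(345 - 229\right) = \left(-9\right) \left(-22\right) \left(345 - 229\right) = 198 \cdot 116 = 22968$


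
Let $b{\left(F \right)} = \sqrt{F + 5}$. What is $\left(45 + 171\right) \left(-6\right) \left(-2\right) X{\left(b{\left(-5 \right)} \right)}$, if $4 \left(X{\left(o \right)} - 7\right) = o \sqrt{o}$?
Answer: $18144$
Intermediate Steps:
$b{\left(F \right)} = \sqrt{5 + F}$
$X{\left(o \right)} = 7 + \frac{o^{\frac{3}{2}}}{4}$ ($X{\left(o \right)} = 7 + \frac{o \sqrt{o}}{4} = 7 + \frac{o^{\frac{3}{2}}}{4}$)
$\left(45 + 171\right) \left(-6\right) \left(-2\right) X{\left(b{\left(-5 \right)} \right)} = \left(45 + 171\right) \left(-6\right) \left(-2\right) \left(7 + \frac{\left(\sqrt{5 - 5}\right)^{\frac{3}{2}}}{4}\right) = 216 \cdot 12 \left(7 + \frac{\left(\sqrt{0}\right)^{\frac{3}{2}}}{4}\right) = 216 \cdot 12 \left(7 + \frac{0^{\frac{3}{2}}}{4}\right) = 216 \cdot 12 \left(7 + \frac{1}{4} \cdot 0\right) = 216 \cdot 12 \left(7 + 0\right) = 216 \cdot 12 \cdot 7 = 216 \cdot 84 = 18144$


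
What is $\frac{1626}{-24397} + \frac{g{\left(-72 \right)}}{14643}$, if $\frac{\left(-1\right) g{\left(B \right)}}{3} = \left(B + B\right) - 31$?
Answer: $- \frac{3667031}{119081757} \approx -0.030794$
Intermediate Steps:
$g{\left(B \right)} = 93 - 6 B$ ($g{\left(B \right)} = - 3 \left(\left(B + B\right) - 31\right) = - 3 \left(2 B - 31\right) = - 3 \left(-31 + 2 B\right) = 93 - 6 B$)
$\frac{1626}{-24397} + \frac{g{\left(-72 \right)}}{14643} = \frac{1626}{-24397} + \frac{93 - -432}{14643} = 1626 \left(- \frac{1}{24397}\right) + \left(93 + 432\right) \frac{1}{14643} = - \frac{1626}{24397} + 525 \cdot \frac{1}{14643} = - \frac{1626}{24397} + \frac{175}{4881} = - \frac{3667031}{119081757}$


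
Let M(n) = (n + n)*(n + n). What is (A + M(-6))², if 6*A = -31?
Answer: 693889/36 ≈ 19275.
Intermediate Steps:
A = -31/6 (A = (⅙)*(-31) = -31/6 ≈ -5.1667)
M(n) = 4*n² (M(n) = (2*n)*(2*n) = 4*n²)
(A + M(-6))² = (-31/6 + 4*(-6)²)² = (-31/6 + 4*36)² = (-31/6 + 144)² = (833/6)² = 693889/36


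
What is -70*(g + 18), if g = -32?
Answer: 980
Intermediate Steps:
-70*(g + 18) = -70*(-32 + 18) = -70*(-14) = 980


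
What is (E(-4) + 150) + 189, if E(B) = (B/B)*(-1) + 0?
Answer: 338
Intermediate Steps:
E(B) = -1 (E(B) = 1*(-1) + 0 = -1 + 0 = -1)
(E(-4) + 150) + 189 = (-1 + 150) + 189 = 149 + 189 = 338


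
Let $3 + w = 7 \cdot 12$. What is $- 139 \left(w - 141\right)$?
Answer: $8340$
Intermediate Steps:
$w = 81$ ($w = -3 + 7 \cdot 12 = -3 + 84 = 81$)
$- 139 \left(w - 141\right) = - 139 \left(81 - 141\right) = \left(-139\right) \left(-60\right) = 8340$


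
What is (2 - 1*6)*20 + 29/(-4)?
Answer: -349/4 ≈ -87.250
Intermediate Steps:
(2 - 1*6)*20 + 29/(-4) = (2 - 6)*20 + 29*(-¼) = -4*20 - 29/4 = -80 - 29/4 = -349/4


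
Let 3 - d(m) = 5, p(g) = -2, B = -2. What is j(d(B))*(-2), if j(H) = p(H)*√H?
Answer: 4*I*√2 ≈ 5.6569*I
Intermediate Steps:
d(m) = -2 (d(m) = 3 - 1*5 = 3 - 5 = -2)
j(H) = -2*√H
j(d(B))*(-2) = -2*I*√2*(-2) = 4*I*√2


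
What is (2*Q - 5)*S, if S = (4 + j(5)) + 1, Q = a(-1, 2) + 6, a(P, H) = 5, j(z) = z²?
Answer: 510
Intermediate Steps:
Q = 11 (Q = 5 + 6 = 11)
S = 30 (S = (4 + 5²) + 1 = (4 + 25) + 1 = 29 + 1 = 30)
(2*Q - 5)*S = (2*11 - 5)*30 = (22 - 5)*30 = 17*30 = 510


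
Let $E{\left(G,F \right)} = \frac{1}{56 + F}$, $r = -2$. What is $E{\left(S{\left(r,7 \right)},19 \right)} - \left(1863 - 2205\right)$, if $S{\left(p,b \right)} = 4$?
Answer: $\frac{25651}{75} \approx 342.01$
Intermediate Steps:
$E{\left(S{\left(r,7 \right)},19 \right)} - \left(1863 - 2205\right) = \frac{1}{56 + 19} - \left(1863 - 2205\right) = \frac{1}{75} - \left(1863 - 2205\right) = \frac{1}{75} - -342 = \frac{1}{75} + 342 = \frac{25651}{75}$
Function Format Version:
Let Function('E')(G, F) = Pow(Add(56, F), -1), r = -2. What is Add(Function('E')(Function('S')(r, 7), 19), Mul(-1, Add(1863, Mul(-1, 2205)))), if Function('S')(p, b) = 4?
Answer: Rational(25651, 75) ≈ 342.01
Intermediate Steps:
Add(Function('E')(Function('S')(r, 7), 19), Mul(-1, Add(1863, Mul(-1, 2205)))) = Add(Pow(Add(56, 19), -1), Mul(-1, Add(1863, Mul(-1, 2205)))) = Add(Pow(75, -1), Mul(-1, Add(1863, -2205))) = Add(Rational(1, 75), Mul(-1, -342)) = Add(Rational(1, 75), 342) = Rational(25651, 75)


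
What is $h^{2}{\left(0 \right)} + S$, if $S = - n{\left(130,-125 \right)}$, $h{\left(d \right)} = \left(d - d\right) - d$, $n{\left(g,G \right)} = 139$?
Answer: $-139$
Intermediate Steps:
$h{\left(d \right)} = - d$ ($h{\left(d \right)} = 0 - d = - d$)
$S = -139$ ($S = \left(-1\right) 139 = -139$)
$h^{2}{\left(0 \right)} + S = \left(\left(-1\right) 0\right)^{2} - 139 = 0^{2} - 139 = 0 - 139 = -139$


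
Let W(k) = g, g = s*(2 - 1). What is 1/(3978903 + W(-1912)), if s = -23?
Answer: 1/3978880 ≈ 2.5133e-7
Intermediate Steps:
g = -23 (g = -23*(2 - 1) = -23*1 = -23)
W(k) = -23
1/(3978903 + W(-1912)) = 1/(3978903 - 23) = 1/3978880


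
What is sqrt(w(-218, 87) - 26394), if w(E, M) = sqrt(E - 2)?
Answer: sqrt(-26394 + 2*I*sqrt(55)) ≈ 0.0457 + 162.46*I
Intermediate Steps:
w(E, M) = sqrt(-2 + E)
sqrt(w(-218, 87) - 26394) = sqrt(sqrt(-2 - 218) - 26394) = sqrt(sqrt(-220) - 26394) = sqrt(2*I*sqrt(55) - 26394) = sqrt(-26394 + 2*I*sqrt(55))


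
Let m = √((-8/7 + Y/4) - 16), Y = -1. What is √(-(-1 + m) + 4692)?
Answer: √(919828 - 14*I*√3409)/14 ≈ 68.505 - 0.030439*I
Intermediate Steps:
m = I*√3409/14 (m = √((-8/7 - 1/4) - 16) = √((-8*⅐ - 1*¼) - 16) = √((-8/7 - ¼) - 16) = √(-39/28 - 16) = √(-487/28) = I*√3409/14 ≈ 4.1705*I)
√(-(-1 + m) + 4692) = √(-(-1 + I*√3409/14) + 4692) = √((1 - I*√3409/14) + 4692) = √(4693 - I*√3409/14)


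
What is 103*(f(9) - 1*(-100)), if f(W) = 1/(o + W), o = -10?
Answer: 10197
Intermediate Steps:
f(W) = 1/(-10 + W)
103*(f(9) - 1*(-100)) = 103*(1/(-10 + 9) - 1*(-100)) = 103*(1/(-1) + 100) = 103*(-1 + 100) = 103*99 = 10197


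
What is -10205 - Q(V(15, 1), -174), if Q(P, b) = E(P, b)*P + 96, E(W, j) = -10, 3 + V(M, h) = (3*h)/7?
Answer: -72287/7 ≈ -10327.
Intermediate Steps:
V(M, h) = -3 + 3*h/7 (V(M, h) = -3 + (3*h)/7 = -3 + (3*h)*(⅐) = -3 + 3*h/7)
Q(P, b) = 96 - 10*P (Q(P, b) = -10*P + 96 = 96 - 10*P)
-10205 - Q(V(15, 1), -174) = -10205 - (96 - 10*(-3 + (3/7)*1)) = -10205 - (96 - 10*(-3 + 3/7)) = -10205 - (96 - 10*(-18/7)) = -10205 - (96 + 180/7) = -10205 - 1*852/7 = -10205 - 852/7 = -72287/7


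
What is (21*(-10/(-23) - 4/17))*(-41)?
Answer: -67158/391 ≈ -171.76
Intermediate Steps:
(21*(-10/(-23) - 4/17))*(-41) = (21*(-10*(-1/23) - 4*1/17))*(-41) = (21*(10/23 - 4/17))*(-41) = (21*(78/391))*(-41) = (1638/391)*(-41) = -67158/391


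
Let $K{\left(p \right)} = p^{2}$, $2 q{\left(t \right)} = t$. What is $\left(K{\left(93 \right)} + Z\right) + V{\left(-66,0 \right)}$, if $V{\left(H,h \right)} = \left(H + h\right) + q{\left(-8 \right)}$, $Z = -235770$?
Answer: $-227191$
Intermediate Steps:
$q{\left(t \right)} = \frac{t}{2}$
$V{\left(H,h \right)} = -4 + H + h$ ($V{\left(H,h \right)} = \left(H + h\right) + \frac{1}{2} \left(-8\right) = \left(H + h\right) - 4 = -4 + H + h$)
$\left(K{\left(93 \right)} + Z\right) + V{\left(-66,0 \right)} = \left(93^{2} - 235770\right) - 70 = \left(8649 - 235770\right) - 70 = -227121 - 70 = -227191$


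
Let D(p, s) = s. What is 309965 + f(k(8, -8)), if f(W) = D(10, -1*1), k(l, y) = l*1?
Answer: 309964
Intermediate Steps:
k(l, y) = l
f(W) = -1 (f(W) = -1*1 = -1)
309965 + f(k(8, -8)) = 309965 - 1 = 309964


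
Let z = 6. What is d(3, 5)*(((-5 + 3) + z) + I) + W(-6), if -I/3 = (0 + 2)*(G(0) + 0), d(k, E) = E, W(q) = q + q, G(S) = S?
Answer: 8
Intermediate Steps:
W(q) = 2*q
I = 0 (I = -3*(0 + 2)*(0 + 0) = -6*0 = -3*0 = 0)
d(3, 5)*(((-5 + 3) + z) + I) + W(-6) = 5*(((-5 + 3) + 6) + 0) + 2*(-6) = 5*((-2 + 6) + 0) - 12 = 5*(4 + 0) - 12 = 5*4 - 12 = 20 - 12 = 8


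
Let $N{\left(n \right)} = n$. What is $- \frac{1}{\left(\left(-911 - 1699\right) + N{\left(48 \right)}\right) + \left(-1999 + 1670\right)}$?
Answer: $\frac{1}{2891} \approx 0.0003459$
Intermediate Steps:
$- \frac{1}{\left(\left(-911 - 1699\right) + N{\left(48 \right)}\right) + \left(-1999 + 1670\right)} = - \frac{1}{\left(\left(-911 - 1699\right) + 48\right) + \left(-1999 + 1670\right)} = - \frac{1}{\left(-2610 + 48\right) - 329} = - \frac{1}{-2562 - 329} = - \frac{1}{-2891} = \left(-1\right) \left(- \frac{1}{2891}\right) = \frac{1}{2891}$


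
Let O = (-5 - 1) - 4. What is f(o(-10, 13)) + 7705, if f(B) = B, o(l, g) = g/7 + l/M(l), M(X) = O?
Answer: 53955/7 ≈ 7707.9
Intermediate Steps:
O = -10 (O = -6 - 4 = -10)
M(X) = -10
o(l, g) = -l/10 + g/7 (o(l, g) = g/7 + l/(-10) = g*(⅐) + l*(-⅒) = g/7 - l/10 = -l/10 + g/7)
f(o(-10, 13)) + 7705 = (-⅒*(-10) + (⅐)*13) + 7705 = (1 + 13/7) + 7705 = 20/7 + 7705 = 53955/7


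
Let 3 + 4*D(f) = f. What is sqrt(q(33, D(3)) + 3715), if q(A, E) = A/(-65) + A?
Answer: sqrt(15833155)/65 ≈ 61.217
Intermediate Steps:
D(f) = -3/4 + f/4
q(A, E) = 64*A/65 (q(A, E) = -A/65 + A = 64*A/65)
sqrt(q(33, D(3)) + 3715) = sqrt((64/65)*33 + 3715) = sqrt(2112/65 + 3715) = sqrt(243587/65) = sqrt(15833155)/65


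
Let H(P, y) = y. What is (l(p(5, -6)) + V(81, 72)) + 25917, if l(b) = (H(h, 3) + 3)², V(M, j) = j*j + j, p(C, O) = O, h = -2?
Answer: 31209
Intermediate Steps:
V(M, j) = j + j² (V(M, j) = j² + j = j + j²)
l(b) = 36 (l(b) = (3 + 3)² = 6² = 36)
(l(p(5, -6)) + V(81, 72)) + 25917 = (36 + 72*(1 + 72)) + 25917 = (36 + 72*73) + 25917 = (36 + 5256) + 25917 = 5292 + 25917 = 31209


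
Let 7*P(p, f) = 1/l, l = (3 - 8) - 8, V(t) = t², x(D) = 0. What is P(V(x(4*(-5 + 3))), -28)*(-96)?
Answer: 96/91 ≈ 1.0549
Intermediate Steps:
l = -13 (l = -5 - 8 = -13)
P(p, f) = -1/91 (P(p, f) = (⅐)/(-13) = (⅐)*(-1/13) = -1/91)
P(V(x(4*(-5 + 3))), -28)*(-96) = -1/91*(-96) = 96/91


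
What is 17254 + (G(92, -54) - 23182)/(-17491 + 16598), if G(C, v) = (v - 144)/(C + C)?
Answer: 1419652467/82156 ≈ 17280.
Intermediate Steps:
G(C, v) = (-144 + v)/(2*C) (G(C, v) = (-144 + v)/((2*C)) = (-144 + v)*(1/(2*C)) = (-144 + v)/(2*C))
17254 + (G(92, -54) - 23182)/(-17491 + 16598) = 17254 + ((1/2)*(-144 - 54)/92 - 23182)/(-17491 + 16598) = 17254 + ((1/2)*(1/92)*(-198) - 23182)/(-893) = 17254 + (-99/92 - 23182)*(-1/893) = 17254 - 2132843/92*(-1/893) = 17254 + 2132843/82156 = 1419652467/82156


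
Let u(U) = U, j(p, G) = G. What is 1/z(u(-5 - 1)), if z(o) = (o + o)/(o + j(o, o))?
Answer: 1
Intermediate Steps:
z(o) = 1 (z(o) = (o + o)/(o + o) = (2*o)/((2*o)) = (2*o)*(1/(2*o)) = 1)
1/z(u(-5 - 1)) = 1/1 = 1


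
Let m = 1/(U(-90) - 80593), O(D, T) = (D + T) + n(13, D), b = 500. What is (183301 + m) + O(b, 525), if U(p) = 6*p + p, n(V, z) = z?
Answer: 15012122197/81223 ≈ 1.8483e+5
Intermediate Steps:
U(p) = 7*p
O(D, T) = T + 2*D (O(D, T) = (D + T) + D = T + 2*D)
m = -1/81223 (m = 1/(7*(-90) - 80593) = 1/(-630 - 80593) = 1/(-81223) = -1/81223 ≈ -1.2312e-5)
(183301 + m) + O(b, 525) = (183301 - 1/81223) + (525 + 2*500) = 14888257122/81223 + (525 + 1000) = 14888257122/81223 + 1525 = 15012122197/81223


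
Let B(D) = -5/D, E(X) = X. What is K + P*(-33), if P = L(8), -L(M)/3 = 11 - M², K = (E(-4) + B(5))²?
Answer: -5222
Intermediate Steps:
K = 25 (K = (-4 - 5/5)² = (-4 - 5*⅕)² = (-4 - 1)² = (-5)² = 25)
L(M) = -33 + 3*M² (L(M) = -3*(11 - M²) = -33 + 3*M²)
P = 159 (P = -33 + 3*8² = -33 + 3*64 = -33 + 192 = 159)
K + P*(-33) = 25 + 159*(-33) = 25 - 5247 = -5222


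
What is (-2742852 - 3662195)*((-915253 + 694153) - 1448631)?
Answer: 10694705532357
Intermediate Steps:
(-2742852 - 3662195)*((-915253 + 694153) - 1448631) = -6405047*(-221100 - 1448631) = -6405047*(-1669731) = 10694705532357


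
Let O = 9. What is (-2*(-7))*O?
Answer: 126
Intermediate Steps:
(-2*(-7))*O = -2*(-7)*9 = 14*9 = 126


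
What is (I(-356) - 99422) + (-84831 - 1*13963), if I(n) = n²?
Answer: -71480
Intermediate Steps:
(I(-356) - 99422) + (-84831 - 1*13963) = ((-356)² - 99422) + (-84831 - 1*13963) = (126736 - 99422) + (-84831 - 13963) = 27314 - 98794 = -71480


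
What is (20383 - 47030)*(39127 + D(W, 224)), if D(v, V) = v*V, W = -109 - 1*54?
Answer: -69681905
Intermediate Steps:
W = -163 (W = -109 - 54 = -163)
D(v, V) = V*v
(20383 - 47030)*(39127 + D(W, 224)) = (20383 - 47030)*(39127 + 224*(-163)) = -26647*(39127 - 36512) = -26647*2615 = -69681905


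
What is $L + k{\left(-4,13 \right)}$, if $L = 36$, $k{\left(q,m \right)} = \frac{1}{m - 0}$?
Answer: $\frac{469}{13} \approx 36.077$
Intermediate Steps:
$k{\left(q,m \right)} = \frac{1}{m}$ ($k{\left(q,m \right)} = \frac{1}{m + 0} = \frac{1}{m}$)
$L + k{\left(-4,13 \right)} = 36 + \frac{1}{13} = \frac{469}{13}$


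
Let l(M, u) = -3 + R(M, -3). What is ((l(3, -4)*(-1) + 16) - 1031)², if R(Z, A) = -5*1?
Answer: 1014049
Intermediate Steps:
R(Z, A) = -5
l(M, u) = -8 (l(M, u) = -3 - 5 = -8)
((l(3, -4)*(-1) + 16) - 1031)² = ((-8*(-1) + 16) - 1031)² = ((8 + 16) - 1031)² = (24 - 1031)² = (-1007)² = 1014049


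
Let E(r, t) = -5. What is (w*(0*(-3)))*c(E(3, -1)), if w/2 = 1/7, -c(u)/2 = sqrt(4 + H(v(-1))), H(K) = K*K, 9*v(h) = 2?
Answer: 0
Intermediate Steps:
v(h) = 2/9 (v(h) = (1/9)*2 = 2/9)
H(K) = K**2
c(u) = -4*sqrt(82)/9 (c(u) = -2*sqrt(4 + (2/9)**2) = -2*sqrt(4 + 4/81) = -4*sqrt(82)/9)
w = 2/7 (w = 2*(1/7) = 2/7 ≈ 0.28571)
(w*(0*(-3)))*c(E(3, -1)) = (2*(0*(-3))/7)*(-4*sqrt(82)/9) = ((2/7)*0)*(-4*sqrt(82)/9) = 0*(-4*sqrt(82)/9) = 0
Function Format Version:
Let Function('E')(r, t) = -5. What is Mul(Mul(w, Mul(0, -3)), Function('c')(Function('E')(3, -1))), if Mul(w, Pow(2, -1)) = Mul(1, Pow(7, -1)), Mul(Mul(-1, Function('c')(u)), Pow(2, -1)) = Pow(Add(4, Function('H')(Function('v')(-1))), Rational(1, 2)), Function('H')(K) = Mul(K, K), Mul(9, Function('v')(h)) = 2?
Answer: 0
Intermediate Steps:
Function('v')(h) = Rational(2, 9) (Function('v')(h) = Mul(Rational(1, 9), 2) = Rational(2, 9))
Function('H')(K) = Pow(K, 2)
Function('c')(u) = Mul(Rational(-4, 9), Pow(82, Rational(1, 2))) (Function('c')(u) = Mul(-2, Pow(Add(4, Pow(Rational(2, 9), 2)), Rational(1, 2))) = Mul(-2, Pow(Add(4, Rational(4, 81)), Rational(1, 2))) = Mul(-2, Pow(Rational(328, 81), Rational(1, 2))) = Mul(-2, Mul(Rational(2, 9), Pow(82, Rational(1, 2)))) = Mul(Rational(-4, 9), Pow(82, Rational(1, 2))))
w = Rational(2, 7) (w = Mul(2, Mul(1, Pow(7, -1))) = Mul(2, Mul(1, Rational(1, 7))) = Mul(2, Rational(1, 7)) = Rational(2, 7) ≈ 0.28571)
Mul(Mul(w, Mul(0, -3)), Function('c')(Function('E')(3, -1))) = Mul(Mul(Rational(2, 7), Mul(0, -3)), Mul(Rational(-4, 9), Pow(82, Rational(1, 2)))) = Mul(Mul(Rational(2, 7), 0), Mul(Rational(-4, 9), Pow(82, Rational(1, 2)))) = Mul(0, Mul(Rational(-4, 9), Pow(82, Rational(1, 2)))) = 0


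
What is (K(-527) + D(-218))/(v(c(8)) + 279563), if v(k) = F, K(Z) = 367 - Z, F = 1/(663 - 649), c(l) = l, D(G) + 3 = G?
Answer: 9422/3913883 ≈ 0.0024073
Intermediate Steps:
D(G) = -3 + G
F = 1/14 ≈ 0.071429
v(k) = 1/14
(K(-527) + D(-218))/(v(c(8)) + 279563) = ((367 - 1*(-527)) + (-3 - 218))/(1/14 + 279563) = ((367 + 527) - 221)/(3913883/14) = (894 - 221)*(14/3913883) = 673*(14/3913883) = 9422/3913883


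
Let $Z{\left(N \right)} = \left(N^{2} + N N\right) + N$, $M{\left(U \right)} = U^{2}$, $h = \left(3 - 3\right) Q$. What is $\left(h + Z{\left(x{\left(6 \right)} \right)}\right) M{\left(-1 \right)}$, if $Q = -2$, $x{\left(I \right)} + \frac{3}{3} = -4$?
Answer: $45$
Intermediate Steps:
$x{\left(I \right)} = -5$ ($x{\left(I \right)} = -1 - 4 = -5$)
$h = 0$ ($h = \left(3 - 3\right) \left(-2\right) = 0 \left(-2\right) = 0$)
$Z{\left(N \right)} = N + 2 N^{2}$ ($Z{\left(N \right)} = \left(N^{2} + N^{2}\right) + N = 2 N^{2} + N = N + 2 N^{2}$)
$\left(h + Z{\left(x{\left(6 \right)} \right)}\right) M{\left(-1 \right)} = \left(0 - 5 \left(1 + 2 \left(-5\right)\right)\right) \left(-1\right)^{2} = \left(0 - 5 \left(1 - 10\right)\right) 1 = \left(0 - -45\right) 1 = \left(0 + 45\right) 1 = 45 \cdot 1 = 45$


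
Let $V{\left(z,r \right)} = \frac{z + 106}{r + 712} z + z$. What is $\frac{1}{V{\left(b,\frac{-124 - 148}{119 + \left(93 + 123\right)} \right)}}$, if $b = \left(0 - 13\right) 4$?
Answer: $- \frac{1103}{61711} \approx -0.017874$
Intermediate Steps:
$b = -52$ ($b = \left(-13\right) 4 = -52$)
$V{\left(z,r \right)} = z + \frac{z \left(106 + z\right)}{712 + r}$ ($V{\left(z,r \right)} = \frac{106 + z}{712 + r} z + z = \frac{z \left(106 + z\right)}{712 + r} + z = z + \frac{z \left(106 + z\right)}{712 + r}$)
$\frac{1}{V{\left(b,\frac{-124 - 148}{119 + \left(93 + 123\right)} \right)}} = \frac{1}{\left(-52\right) \frac{1}{712 + \frac{-124 - 148}{119 + \left(93 + 123\right)}} \left(818 + \frac{-124 - 148}{119 + \left(93 + 123\right)} - 52\right)} = \frac{1}{\left(-52\right) \frac{1}{712 - \frac{272}{119 + 216}} \left(818 - \frac{272}{119 + 216} - 52\right)} = \frac{1}{\left(-52\right) \frac{1}{712 - \frac{272}{335}} \left(818 - \frac{272}{335} - 52\right)} = \frac{1}{\left(-52\right) \frac{1}{\frac{238248}{335}} \cdot \frac{256338}{335}} = \frac{1}{\left(-52\right) \frac{335}{238248} \cdot \frac{256338}{335}} = \frac{1}{- \frac{61711}{1103}} = - \frac{1103}{61711}$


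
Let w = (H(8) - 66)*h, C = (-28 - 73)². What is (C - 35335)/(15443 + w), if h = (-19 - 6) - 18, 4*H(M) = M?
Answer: -8378/6065 ≈ -1.3814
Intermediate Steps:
H(M) = M/4
h = -43 (h = -25 - 18 = -43)
C = 10201 (C = (-101)² = 10201)
w = 2752 (w = ((¼)*8 - 66)*(-43) = (2 - 66)*(-43) = -64*(-43) = 2752)
(C - 35335)/(15443 + w) = (10201 - 35335)/(15443 + 2752) = -25134/18195 = -25134*1/18195 = -8378/6065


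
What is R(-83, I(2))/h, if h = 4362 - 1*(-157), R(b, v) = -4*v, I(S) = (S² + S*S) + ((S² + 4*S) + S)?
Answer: -88/4519 ≈ -0.019473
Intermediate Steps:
I(S) = 3*S² + 5*S (I(S) = (S² + S²) + (S² + 5*S) = 2*S² + (S² + 5*S) = 3*S² + 5*S)
h = 4519 (h = 4362 + 157 = 4519)
R(-83, I(2))/h = -8*(5 + 3*2)/4519 = -8*(5 + 6)*(1/4519) = -8*11*(1/4519) = -4*22*(1/4519) = -88*1/4519 = -88/4519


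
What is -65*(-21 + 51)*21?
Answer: -40950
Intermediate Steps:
-65*(-21 + 51)*21 = -65*30*21 = -1950*21 = -40950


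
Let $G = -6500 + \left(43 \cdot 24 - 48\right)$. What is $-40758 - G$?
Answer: $-35242$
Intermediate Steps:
$G = -5516$ ($G = -6500 + \left(1032 - 48\right) = -6500 + 984 = -5516$)
$-40758 - G = -40758 - -5516 = -40758 + 5516 = -35242$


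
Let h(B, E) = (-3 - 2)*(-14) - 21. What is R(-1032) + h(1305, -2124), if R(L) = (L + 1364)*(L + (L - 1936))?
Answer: -1327951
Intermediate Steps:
h(B, E) = 49 (h(B, E) = -5*(-14) - 21 = 70 - 21 = 49)
R(L) = (-1936 + 2*L)*(1364 + L) (R(L) = (1364 + L)*(L + (-1936 + L)) = (1364 + L)*(-1936 + 2*L) = (-1936 + 2*L)*(1364 + L))
R(-1032) + h(1305, -2124) = (-2640704 + 2*(-1032)² + 792*(-1032)) + 49 = (-2640704 + 2*1065024 - 817344) + 49 = (-2640704 + 2130048 - 817344) + 49 = -1328000 + 49 = -1327951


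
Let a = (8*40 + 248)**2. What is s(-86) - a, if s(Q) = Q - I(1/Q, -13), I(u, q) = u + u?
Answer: -13876529/43 ≈ -3.2271e+5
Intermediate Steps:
I(u, q) = 2*u
a = 322624 (a = (320 + 248)**2 = 568**2 = 322624)
s(Q) = Q - 2/Q (s(Q) = Q - 2*1/Q = Q - 2/Q)
s(-86) - a = (-86 - 2/(-86)) - 1*322624 = (-86 - 2*(-1/86)) - 322624 = (-86 + 1/43) - 322624 = -3697/43 - 322624 = -13876529/43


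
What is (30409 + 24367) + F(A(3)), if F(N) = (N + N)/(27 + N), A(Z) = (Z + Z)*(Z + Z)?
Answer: 383440/7 ≈ 54777.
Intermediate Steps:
A(Z) = 4*Z**2 (A(Z) = (2*Z)*(2*Z) = 4*Z**2)
F(N) = 2*N/(27 + N) (F(N) = (2*N)/(27 + N) = 2*N/(27 + N))
(30409 + 24367) + F(A(3)) = (30409 + 24367) + 2*(4*3**2)/(27 + 4*3**2) = 54776 + 2*(4*9)/(27 + 4*9) = 54776 + 2*36/(27 + 36) = 54776 + 2*36/63 = 54776 + 2*36*(1/63) = 54776 + 8/7 = 383440/7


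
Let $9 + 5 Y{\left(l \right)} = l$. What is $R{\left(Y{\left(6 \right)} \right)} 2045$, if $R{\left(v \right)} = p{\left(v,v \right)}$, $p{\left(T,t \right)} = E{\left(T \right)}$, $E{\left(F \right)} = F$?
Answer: $-1227$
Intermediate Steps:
$p{\left(T,t \right)} = T$
$Y{\left(l \right)} = - \frac{9}{5} + \frac{l}{5}$
$R{\left(v \right)} = v$
$R{\left(Y{\left(6 \right)} \right)} 2045 = \left(- \frac{9}{5} + \frac{1}{5} \cdot 6\right) 2045 = \left(- \frac{9}{5} + \frac{6}{5}\right) 2045 = \left(- \frac{3}{5}\right) 2045 = -1227$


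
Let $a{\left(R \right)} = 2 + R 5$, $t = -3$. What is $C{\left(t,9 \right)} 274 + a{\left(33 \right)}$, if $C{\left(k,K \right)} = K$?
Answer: $2633$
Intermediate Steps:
$a{\left(R \right)} = 2 + 5 R$
$C{\left(t,9 \right)} 274 + a{\left(33 \right)} = 9 \cdot 274 + \left(2 + 5 \cdot 33\right) = 2466 + \left(2 + 165\right) = 2466 + 167 = 2633$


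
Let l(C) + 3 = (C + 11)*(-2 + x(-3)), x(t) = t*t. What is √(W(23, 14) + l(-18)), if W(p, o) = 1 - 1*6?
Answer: I*√57 ≈ 7.5498*I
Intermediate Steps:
x(t) = t²
l(C) = 74 + 7*C (l(C) = -3 + (C + 11)*(-2 + (-3)²) = -3 + (11 + C)*(-2 + 9) = -3 + (11 + C)*7 = -3 + (77 + 7*C) = 74 + 7*C)
W(p, o) = -5 (W(p, o) = 1 - 6 = -5)
√(W(23, 14) + l(-18)) = √(-5 + (74 + 7*(-18))) = √(-5 + (74 - 126)) = √(-5 - 52) = √(-57) = I*√57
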